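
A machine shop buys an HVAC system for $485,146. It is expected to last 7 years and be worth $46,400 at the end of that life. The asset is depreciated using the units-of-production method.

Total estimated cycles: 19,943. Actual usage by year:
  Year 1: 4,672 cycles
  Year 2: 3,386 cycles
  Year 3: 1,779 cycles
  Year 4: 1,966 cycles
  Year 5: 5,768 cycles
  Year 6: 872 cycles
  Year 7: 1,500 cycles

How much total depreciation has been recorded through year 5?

$386,562

Depreciable base = $485,146 − $46,400 = $438,746.
Rate = $438,746 / 19,943 cycles = $22 per cycle.
Year 1: 4,672 × $22 = $102,784. Book value $382,362.
Year 2: 3,386 × $22 = $74,492. Book value $307,870.
Year 3: 1,779 × $22 = $39,138. Book value $268,732.
Year 4: 1,966 × $22 = $43,252. Book value $225,480.
Year 5: 5,768 × $22 = $126,896. Book value $98,584.
Accumulated through year 5 = $485,146 − $98,584 = $386,562.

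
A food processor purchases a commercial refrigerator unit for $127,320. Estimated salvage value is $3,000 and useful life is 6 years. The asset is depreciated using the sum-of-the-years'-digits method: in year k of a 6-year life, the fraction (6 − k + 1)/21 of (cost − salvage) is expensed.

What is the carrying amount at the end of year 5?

$8,920

Depreciable base = $127,320 − $3,000 = $124,320.
Sum of the years' digits = 6+5+4+3+2+1 = 21.
Year 1: $124,320 × 6/21 = $35,520. Book value $91,800.
Year 2: $124,320 × 5/21 = $29,600. Book value $62,200.
Year 3: $124,320 × 4/21 = $23,680. Book value $38,520.
Year 4: $124,320 × 3/21 = $17,760. Book value $20,760.
Year 5: $124,320 × 2/21 = $11,840. Book value $8,920.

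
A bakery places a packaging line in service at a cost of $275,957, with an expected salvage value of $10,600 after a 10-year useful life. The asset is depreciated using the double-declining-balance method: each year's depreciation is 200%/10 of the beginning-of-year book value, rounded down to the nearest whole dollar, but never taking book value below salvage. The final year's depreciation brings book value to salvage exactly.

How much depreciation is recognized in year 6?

Depreciable base = $275,957 − $10,600 = $265,357.
Year 1: ⌊$275,957 × 200%/10⌋ = $55,191. Book value $220,766.
Year 2: ⌊$220,766 × 200%/10⌋ = $44,153. Book value $176,613.
Year 3: ⌊$176,613 × 200%/10⌋ = $35,322. Book value $141,291.
Year 4: ⌊$141,291 × 200%/10⌋ = $28,258. Book value $113,033.
Year 5: ⌊$113,033 × 200%/10⌋ = $22,606. Book value $90,427.
Year 6: ⌊$90,427 × 200%/10⌋ = $18,085. Book value $72,342.

$18,085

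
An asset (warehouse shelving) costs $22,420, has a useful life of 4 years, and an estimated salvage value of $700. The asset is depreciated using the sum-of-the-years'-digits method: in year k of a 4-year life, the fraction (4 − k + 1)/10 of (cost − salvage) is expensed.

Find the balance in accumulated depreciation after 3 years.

Depreciable base = $22,420 − $700 = $21,720.
Sum of the years' digits = 4+3+2+1 = 10.
Year 1: $21,720 × 4/10 = $8,688. Book value $13,732.
Year 2: $21,720 × 3/10 = $6,516. Book value $7,216.
Year 3: $21,720 × 2/10 = $4,344. Book value $2,872.
Accumulated through year 3 = $22,420 − $2,872 = $19,548.

$19,548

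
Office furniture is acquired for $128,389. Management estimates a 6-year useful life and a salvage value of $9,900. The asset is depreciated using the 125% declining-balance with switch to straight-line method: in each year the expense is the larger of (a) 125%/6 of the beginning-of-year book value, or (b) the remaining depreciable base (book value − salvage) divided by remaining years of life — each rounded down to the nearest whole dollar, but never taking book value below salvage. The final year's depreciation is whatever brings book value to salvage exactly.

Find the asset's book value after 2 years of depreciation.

$80,467

Depreciable base = $128,389 − $9,900 = $118,489.
Year 1: DB = ⌊$128,389 × 125%/6⌋ = $26,747; SL = ⌊$118,489/6⌋ = $19,748 → take DB $26,747. Book value $101,642.
Year 2: DB = ⌊$101,642 × 125%/6⌋ = $21,175; SL = ⌊$91,742/5⌋ = $18,348 → take DB $21,175. Book value $80,467.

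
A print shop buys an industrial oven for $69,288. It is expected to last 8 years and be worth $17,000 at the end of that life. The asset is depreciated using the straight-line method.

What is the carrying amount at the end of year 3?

$49,680

Depreciable base = $69,288 − $17,000 = $52,288.
Annual expense = $52,288 / 8 = $6,536.
End of year 1: book value $62,752.
End of year 2: book value $56,216.
End of year 3: book value $49,680.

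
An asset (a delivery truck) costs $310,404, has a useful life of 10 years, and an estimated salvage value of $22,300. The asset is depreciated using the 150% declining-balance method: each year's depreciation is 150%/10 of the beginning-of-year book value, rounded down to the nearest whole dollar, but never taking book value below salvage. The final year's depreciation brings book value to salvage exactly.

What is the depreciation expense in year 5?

Depreciable base = $310,404 − $22,300 = $288,104.
Year 1: ⌊$310,404 × 150%/10⌋ = $46,560. Book value $263,844.
Year 2: ⌊$263,844 × 150%/10⌋ = $39,576. Book value $224,268.
Year 3: ⌊$224,268 × 150%/10⌋ = $33,640. Book value $190,628.
Year 4: ⌊$190,628 × 150%/10⌋ = $28,594. Book value $162,034.
Year 5: ⌊$162,034 × 150%/10⌋ = $24,305. Book value $137,729.

$24,305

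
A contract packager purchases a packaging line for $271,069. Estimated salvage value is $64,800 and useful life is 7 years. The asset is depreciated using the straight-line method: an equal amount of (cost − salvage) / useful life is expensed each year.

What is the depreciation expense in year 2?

$29,467

Depreciable base = $271,069 − $64,800 = $206,269.
Annual expense = $206,269 / 7 = $29,467.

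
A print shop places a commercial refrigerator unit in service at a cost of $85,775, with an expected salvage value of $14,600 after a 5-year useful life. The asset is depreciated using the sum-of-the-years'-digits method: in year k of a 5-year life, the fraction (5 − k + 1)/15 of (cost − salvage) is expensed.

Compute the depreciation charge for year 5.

Depreciable base = $85,775 − $14,600 = $71,175.
Sum of the years' digits = 5+4+3+2+1 = 15.
Year 1: $71,175 × 5/15 = $23,725. Book value $62,050.
Year 2: $71,175 × 4/15 = $18,980. Book value $43,070.
Year 3: $71,175 × 3/15 = $14,235. Book value $28,835.
Year 4: $71,175 × 2/15 = $9,490. Book value $19,345.
Year 5: $71,175 × 1/15 = $4,745. Book value $14,600.

$4,745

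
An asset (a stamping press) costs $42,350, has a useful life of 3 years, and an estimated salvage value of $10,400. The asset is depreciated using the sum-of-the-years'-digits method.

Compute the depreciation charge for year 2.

$10,650

Depreciable base = $42,350 − $10,400 = $31,950.
Sum of the years' digits = 3+2+1 = 6.
Year 1: $31,950 × 3/6 = $15,975. Book value $26,375.
Year 2: $31,950 × 2/6 = $10,650. Book value $15,725.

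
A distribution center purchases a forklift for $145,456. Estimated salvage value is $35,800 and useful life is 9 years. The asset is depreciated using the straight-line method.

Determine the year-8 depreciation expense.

$12,184

Depreciable base = $145,456 − $35,800 = $109,656.
Annual expense = $109,656 / 9 = $12,184.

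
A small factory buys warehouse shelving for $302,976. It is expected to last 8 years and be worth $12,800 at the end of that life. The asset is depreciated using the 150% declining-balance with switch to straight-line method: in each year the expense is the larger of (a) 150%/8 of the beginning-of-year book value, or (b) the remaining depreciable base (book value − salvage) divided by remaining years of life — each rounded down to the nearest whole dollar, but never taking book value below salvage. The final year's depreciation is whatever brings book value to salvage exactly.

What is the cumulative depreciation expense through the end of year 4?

Depreciable base = $302,976 − $12,800 = $290,176.
Year 1: DB = ⌊$302,976 × 150%/8⌋ = $56,808; SL = ⌊$290,176/8⌋ = $36,272 → take DB $56,808. Book value $246,168.
Year 2: DB = ⌊$246,168 × 150%/8⌋ = $46,156; SL = ⌊$233,368/7⌋ = $33,338 → take DB $46,156. Book value $200,012.
Year 3: DB = ⌊$200,012 × 150%/8⌋ = $37,502; SL = ⌊$187,212/6⌋ = $31,202 → take DB $37,502. Book value $162,510.
Year 4: DB = ⌊$162,510 × 150%/8⌋ = $30,470; SL = ⌊$149,710/5⌋ = $29,942 → take DB $30,470. Book value $132,040.
Accumulated through year 4 = $302,976 − $132,040 = $170,936.

$170,936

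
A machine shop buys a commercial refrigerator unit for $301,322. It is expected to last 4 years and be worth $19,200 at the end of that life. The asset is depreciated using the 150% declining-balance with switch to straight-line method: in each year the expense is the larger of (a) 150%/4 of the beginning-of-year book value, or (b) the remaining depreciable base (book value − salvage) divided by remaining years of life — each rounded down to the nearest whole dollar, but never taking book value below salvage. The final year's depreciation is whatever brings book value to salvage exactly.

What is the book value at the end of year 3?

$68,453

Depreciable base = $301,322 − $19,200 = $282,122.
Year 1: DB = ⌊$301,322 × 150%/4⌋ = $112,995; SL = ⌊$282,122/4⌋ = $70,530 → take DB $112,995. Book value $188,327.
Year 2: DB = ⌊$188,327 × 150%/4⌋ = $70,622; SL = ⌊$169,127/3⌋ = $56,375 → take DB $70,622. Book value $117,705.
Year 3: DB = ⌊$117,705 × 150%/4⌋ = $44,139; SL = ⌊$98,505/2⌋ = $49,252 → take SL $49,252. Book value $68,453.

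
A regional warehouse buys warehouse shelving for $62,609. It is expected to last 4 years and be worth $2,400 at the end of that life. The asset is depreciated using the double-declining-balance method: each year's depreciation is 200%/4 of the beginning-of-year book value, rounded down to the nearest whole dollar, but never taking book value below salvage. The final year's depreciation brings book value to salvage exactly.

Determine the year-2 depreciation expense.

Depreciable base = $62,609 − $2,400 = $60,209.
Year 1: ⌊$62,609 × 200%/4⌋ = $31,304. Book value $31,305.
Year 2: ⌊$31,305 × 200%/4⌋ = $15,652. Book value $15,653.

$15,652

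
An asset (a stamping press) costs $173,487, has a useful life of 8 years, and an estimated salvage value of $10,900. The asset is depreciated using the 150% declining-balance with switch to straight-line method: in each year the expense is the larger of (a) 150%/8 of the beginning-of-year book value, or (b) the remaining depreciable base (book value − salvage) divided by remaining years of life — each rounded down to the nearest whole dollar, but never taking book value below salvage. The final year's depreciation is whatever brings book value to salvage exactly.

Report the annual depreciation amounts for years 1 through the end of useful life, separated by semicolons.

Depreciable base = $173,487 − $10,900 = $162,587.
Year 1: DB = ⌊$173,487 × 150%/8⌋ = $32,528; SL = ⌊$162,587/8⌋ = $20,323 → take DB $32,528. Book value $140,959.
Year 2: DB = ⌊$140,959 × 150%/8⌋ = $26,429; SL = ⌊$130,059/7⌋ = $18,579 → take DB $26,429. Book value $114,530.
Year 3: DB = ⌊$114,530 × 150%/8⌋ = $21,474; SL = ⌊$103,630/6⌋ = $17,271 → take DB $21,474. Book value $93,056.
Year 4: DB = ⌊$93,056 × 150%/8⌋ = $17,448; SL = ⌊$82,156/5⌋ = $16,431 → take DB $17,448. Book value $75,608.
Year 5: DB = ⌊$75,608 × 150%/8⌋ = $14,176; SL = ⌊$64,708/4⌋ = $16,177 → take SL $16,177. Book value $59,431.
Year 6: DB = ⌊$59,431 × 150%/8⌋ = $11,143; SL = ⌊$48,531/3⌋ = $16,177 → take SL $16,177. Book value $43,254.
Year 7: DB = ⌊$43,254 × 150%/8⌋ = $8,110; SL = ⌊$32,354/2⌋ = $16,177 → take SL $16,177. Book value $27,077.
Year 8 (final): $27,077 − $10,900 = $16,177. Book value $10,900.

$32,528; $26,429; $21,474; $17,448; $16,177; $16,177; $16,177; $16,177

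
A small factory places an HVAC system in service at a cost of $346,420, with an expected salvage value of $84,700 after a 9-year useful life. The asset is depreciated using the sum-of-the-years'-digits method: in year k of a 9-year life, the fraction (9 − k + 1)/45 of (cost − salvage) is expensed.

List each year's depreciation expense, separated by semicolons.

$52,344; $46,528; $40,712; $34,896; $29,080; $23,264; $17,448; $11,632; $5,816

Depreciable base = $346,420 − $84,700 = $261,720.
Sum of the years' digits = 9+8+7+6+5+4+3+2+1 = 45.
Year 1: $261,720 × 9/45 = $52,344. Book value $294,076.
Year 2: $261,720 × 8/45 = $46,528. Book value $247,548.
Year 3: $261,720 × 7/45 = $40,712. Book value $206,836.
Year 4: $261,720 × 6/45 = $34,896. Book value $171,940.
Year 5: $261,720 × 5/45 = $29,080. Book value $142,860.
Year 6: $261,720 × 4/45 = $23,264. Book value $119,596.
Year 7: $261,720 × 3/45 = $17,448. Book value $102,148.
Year 8: $261,720 × 2/45 = $11,632. Book value $90,516.
Year 9: $261,720 × 1/45 = $5,816. Book value $84,700.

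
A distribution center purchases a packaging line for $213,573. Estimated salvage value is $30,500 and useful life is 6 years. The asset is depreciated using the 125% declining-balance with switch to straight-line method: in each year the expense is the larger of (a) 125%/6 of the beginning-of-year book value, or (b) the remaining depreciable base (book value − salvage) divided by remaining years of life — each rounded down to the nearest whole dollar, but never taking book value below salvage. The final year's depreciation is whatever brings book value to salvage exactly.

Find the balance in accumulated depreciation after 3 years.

$107,604

Depreciable base = $213,573 − $30,500 = $183,073.
Year 1: DB = ⌊$213,573 × 125%/6⌋ = $44,494; SL = ⌊$183,073/6⌋ = $30,512 → take DB $44,494. Book value $169,079.
Year 2: DB = ⌊$169,079 × 125%/6⌋ = $35,224; SL = ⌊$138,579/5⌋ = $27,715 → take DB $35,224. Book value $133,855.
Year 3: DB = ⌊$133,855 × 125%/6⌋ = $27,886; SL = ⌊$103,355/4⌋ = $25,838 → take DB $27,886. Book value $105,969.
Accumulated through year 3 = $213,573 − $105,969 = $107,604.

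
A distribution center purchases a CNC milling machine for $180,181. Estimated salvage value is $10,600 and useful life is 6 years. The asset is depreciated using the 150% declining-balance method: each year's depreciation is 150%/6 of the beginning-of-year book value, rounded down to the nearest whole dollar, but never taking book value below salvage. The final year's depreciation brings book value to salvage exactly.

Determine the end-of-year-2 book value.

Depreciable base = $180,181 − $10,600 = $169,581.
Year 1: ⌊$180,181 × 150%/6⌋ = $45,045. Book value $135,136.
Year 2: ⌊$135,136 × 150%/6⌋ = $33,784. Book value $101,352.

$101,352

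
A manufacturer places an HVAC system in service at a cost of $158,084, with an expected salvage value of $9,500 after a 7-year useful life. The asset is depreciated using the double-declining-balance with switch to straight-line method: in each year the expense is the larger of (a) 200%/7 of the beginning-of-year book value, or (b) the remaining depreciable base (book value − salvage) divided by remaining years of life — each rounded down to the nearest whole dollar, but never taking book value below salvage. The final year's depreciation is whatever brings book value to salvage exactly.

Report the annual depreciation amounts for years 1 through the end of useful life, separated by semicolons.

$45,166; $32,262; $23,044; $16,460; $11,757; $9,947; $9,948

Depreciable base = $158,084 − $9,500 = $148,584.
Year 1: DB = ⌊$158,084 × 200%/7⌋ = $45,166; SL = ⌊$148,584/7⌋ = $21,226 → take DB $45,166. Book value $112,918.
Year 2: DB = ⌊$112,918 × 200%/7⌋ = $32,262; SL = ⌊$103,418/6⌋ = $17,236 → take DB $32,262. Book value $80,656.
Year 3: DB = ⌊$80,656 × 200%/7⌋ = $23,044; SL = ⌊$71,156/5⌋ = $14,231 → take DB $23,044. Book value $57,612.
Year 4: DB = ⌊$57,612 × 200%/7⌋ = $16,460; SL = ⌊$48,112/4⌋ = $12,028 → take DB $16,460. Book value $41,152.
Year 5: DB = ⌊$41,152 × 200%/7⌋ = $11,757; SL = ⌊$31,652/3⌋ = $10,550 → take DB $11,757. Book value $29,395.
Year 6: DB = ⌊$29,395 × 200%/7⌋ = $8,398; SL = ⌊$19,895/2⌋ = $9,947 → take SL $9,947. Book value $19,448.
Year 7 (final): $19,448 − $9,500 = $9,948. Book value $9,500.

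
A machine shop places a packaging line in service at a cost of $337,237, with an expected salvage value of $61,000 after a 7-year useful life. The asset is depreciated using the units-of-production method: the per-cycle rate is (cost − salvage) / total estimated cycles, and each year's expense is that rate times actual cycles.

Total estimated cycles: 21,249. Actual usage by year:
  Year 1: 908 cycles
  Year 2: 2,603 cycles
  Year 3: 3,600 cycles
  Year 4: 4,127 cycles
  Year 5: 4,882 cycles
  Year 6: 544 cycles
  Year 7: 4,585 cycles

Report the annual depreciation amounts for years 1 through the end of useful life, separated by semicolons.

$11,804; $33,839; $46,800; $53,651; $63,466; $7,072; $59,605

Depreciable base = $337,237 − $61,000 = $276,237.
Rate = $276,237 / 21,249 cycles = $13 per cycle.
Year 1: 908 × $13 = $11,804. Book value $325,433.
Year 2: 2,603 × $13 = $33,839. Book value $291,594.
Year 3: 3,600 × $13 = $46,800. Book value $244,794.
Year 4: 4,127 × $13 = $53,651. Book value $191,143.
Year 5: 4,882 × $13 = $63,466. Book value $127,677.
Year 6: 544 × $13 = $7,072. Book value $120,605.
Year 7: 4,585 × $13 = $59,605. Book value $61,000.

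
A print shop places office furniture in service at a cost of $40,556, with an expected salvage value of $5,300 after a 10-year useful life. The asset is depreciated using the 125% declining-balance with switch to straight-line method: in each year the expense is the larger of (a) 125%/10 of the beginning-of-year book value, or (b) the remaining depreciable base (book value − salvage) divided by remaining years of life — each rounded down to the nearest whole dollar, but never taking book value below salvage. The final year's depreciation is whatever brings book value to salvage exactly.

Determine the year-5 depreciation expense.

$3,079

Depreciable base = $40,556 − $5,300 = $35,256.
Year 1: DB = ⌊$40,556 × 125%/10⌋ = $5,069; SL = ⌊$35,256/10⌋ = $3,525 → take DB $5,069. Book value $35,487.
Year 2: DB = ⌊$35,487 × 125%/10⌋ = $4,435; SL = ⌊$30,187/9⌋ = $3,354 → take DB $4,435. Book value $31,052.
Year 3: DB = ⌊$31,052 × 125%/10⌋ = $3,881; SL = ⌊$25,752/8⌋ = $3,219 → take DB $3,881. Book value $27,171.
Year 4: DB = ⌊$27,171 × 125%/10⌋ = $3,396; SL = ⌊$21,871/7⌋ = $3,124 → take DB $3,396. Book value $23,775.
Year 5: DB = ⌊$23,775 × 125%/10⌋ = $2,971; SL = ⌊$18,475/6⌋ = $3,079 → take SL $3,079. Book value $20,696.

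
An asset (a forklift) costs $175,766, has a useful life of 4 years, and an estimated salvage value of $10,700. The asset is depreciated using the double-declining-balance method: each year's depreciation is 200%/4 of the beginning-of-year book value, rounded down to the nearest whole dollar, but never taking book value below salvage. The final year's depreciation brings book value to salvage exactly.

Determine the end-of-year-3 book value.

$21,971

Depreciable base = $175,766 − $10,700 = $165,066.
Year 1: ⌊$175,766 × 200%/4⌋ = $87,883. Book value $87,883.
Year 2: ⌊$87,883 × 200%/4⌋ = $43,941. Book value $43,942.
Year 3: ⌊$43,942 × 200%/4⌋ = $21,971. Book value $21,971.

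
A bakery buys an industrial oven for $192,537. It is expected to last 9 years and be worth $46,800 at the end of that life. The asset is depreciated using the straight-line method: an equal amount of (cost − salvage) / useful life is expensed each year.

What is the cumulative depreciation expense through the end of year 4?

Depreciable base = $192,537 − $46,800 = $145,737.
Annual expense = $145,737 / 9 = $16,193.
End of year 1: book value $176,344.
End of year 2: book value $160,151.
End of year 3: book value $143,958.
End of year 4: book value $127,765.
Accumulated through year 4 = $192,537 − $127,765 = $64,772.

$64,772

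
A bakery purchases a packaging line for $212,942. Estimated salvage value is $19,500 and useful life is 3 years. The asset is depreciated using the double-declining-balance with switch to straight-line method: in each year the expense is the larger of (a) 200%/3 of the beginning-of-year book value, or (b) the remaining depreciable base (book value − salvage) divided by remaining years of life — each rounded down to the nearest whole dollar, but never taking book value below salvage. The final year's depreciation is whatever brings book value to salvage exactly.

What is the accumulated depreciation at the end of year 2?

Depreciable base = $212,942 − $19,500 = $193,442.
Year 1: DB = ⌊$212,942 × 200%/3⌋ = $141,961; SL = ⌊$193,442/3⌋ = $64,480 → take DB $141,961. Book value $70,981.
Year 2: DB = ⌊$70,981 × 200%/3⌋ = $47,320; SL = ⌊$51,481/2⌋ = $25,740 → take DB $47,320. Book value $23,661.
Accumulated through year 2 = $212,942 − $23,661 = $189,281.

$189,281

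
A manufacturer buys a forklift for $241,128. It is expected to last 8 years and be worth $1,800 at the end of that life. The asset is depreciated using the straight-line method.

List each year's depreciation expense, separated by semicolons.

$29,916; $29,916; $29,916; $29,916; $29,916; $29,916; $29,916; $29,916

Depreciable base = $241,128 − $1,800 = $239,328.
Annual expense = $239,328 / 8 = $29,916.
End of year 1: book value $211,212.
End of year 2: book value $181,296.
End of year 3: book value $151,380.
End of year 4: book value $121,464.
End of year 5: book value $91,548.
End of year 6: book value $61,632.
End of year 7: book value $31,716.
End of year 8: book value $1,800.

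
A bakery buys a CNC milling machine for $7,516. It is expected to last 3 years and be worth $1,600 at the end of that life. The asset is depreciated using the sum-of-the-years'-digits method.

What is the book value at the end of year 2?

Depreciable base = $7,516 − $1,600 = $5,916.
Sum of the years' digits = 3+2+1 = 6.
Year 1: $5,916 × 3/6 = $2,958. Book value $4,558.
Year 2: $5,916 × 2/6 = $1,972. Book value $2,586.

$2,586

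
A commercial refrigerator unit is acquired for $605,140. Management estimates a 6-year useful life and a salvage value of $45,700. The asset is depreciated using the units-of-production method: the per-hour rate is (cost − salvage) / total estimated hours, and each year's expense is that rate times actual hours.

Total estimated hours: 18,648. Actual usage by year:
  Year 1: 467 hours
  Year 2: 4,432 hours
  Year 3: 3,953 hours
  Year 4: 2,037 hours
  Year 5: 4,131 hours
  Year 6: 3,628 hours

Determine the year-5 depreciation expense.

Depreciable base = $605,140 − $45,700 = $559,440.
Rate = $559,440 / 18,648 hours = $30 per hour.
Year 1: 467 × $30 = $14,010. Book value $591,130.
Year 2: 4,432 × $30 = $132,960. Book value $458,170.
Year 3: 3,953 × $30 = $118,590. Book value $339,580.
Year 4: 2,037 × $30 = $61,110. Book value $278,470.
Year 5: 4,131 × $30 = $123,930. Book value $154,540.

$123,930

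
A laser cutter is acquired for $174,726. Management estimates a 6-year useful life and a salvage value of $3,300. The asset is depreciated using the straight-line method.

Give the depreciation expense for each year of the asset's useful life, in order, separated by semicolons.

$28,571; $28,571; $28,571; $28,571; $28,571; $28,571

Depreciable base = $174,726 − $3,300 = $171,426.
Annual expense = $171,426 / 6 = $28,571.
End of year 1: book value $146,155.
End of year 2: book value $117,584.
End of year 3: book value $89,013.
End of year 4: book value $60,442.
End of year 5: book value $31,871.
End of year 6: book value $3,300.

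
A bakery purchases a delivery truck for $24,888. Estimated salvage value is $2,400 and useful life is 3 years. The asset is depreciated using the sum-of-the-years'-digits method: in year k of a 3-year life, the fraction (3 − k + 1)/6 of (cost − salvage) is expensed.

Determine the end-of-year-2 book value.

$6,148

Depreciable base = $24,888 − $2,400 = $22,488.
Sum of the years' digits = 3+2+1 = 6.
Year 1: $22,488 × 3/6 = $11,244. Book value $13,644.
Year 2: $22,488 × 2/6 = $7,496. Book value $6,148.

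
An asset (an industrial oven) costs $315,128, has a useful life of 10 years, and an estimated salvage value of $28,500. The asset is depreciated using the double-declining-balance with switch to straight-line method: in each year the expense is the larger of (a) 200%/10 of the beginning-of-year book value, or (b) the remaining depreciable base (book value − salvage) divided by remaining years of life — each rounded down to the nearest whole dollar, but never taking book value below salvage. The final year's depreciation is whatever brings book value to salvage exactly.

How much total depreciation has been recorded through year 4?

$186,050

Depreciable base = $315,128 − $28,500 = $286,628.
Year 1: DB = ⌊$315,128 × 200%/10⌋ = $63,025; SL = ⌊$286,628/10⌋ = $28,662 → take DB $63,025. Book value $252,103.
Year 2: DB = ⌊$252,103 × 200%/10⌋ = $50,420; SL = ⌊$223,603/9⌋ = $24,844 → take DB $50,420. Book value $201,683.
Year 3: DB = ⌊$201,683 × 200%/10⌋ = $40,336; SL = ⌊$173,183/8⌋ = $21,647 → take DB $40,336. Book value $161,347.
Year 4: DB = ⌊$161,347 × 200%/10⌋ = $32,269; SL = ⌊$132,847/7⌋ = $18,978 → take DB $32,269. Book value $129,078.
Accumulated through year 4 = $315,128 − $129,078 = $186,050.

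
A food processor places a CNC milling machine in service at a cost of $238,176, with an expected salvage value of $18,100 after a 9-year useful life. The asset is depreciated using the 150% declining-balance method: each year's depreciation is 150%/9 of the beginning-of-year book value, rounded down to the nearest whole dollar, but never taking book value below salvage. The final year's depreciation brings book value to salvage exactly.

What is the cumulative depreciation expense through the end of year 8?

Depreciable base = $238,176 − $18,100 = $220,076.
Year 1: ⌊$238,176 × 150%/9⌋ = $39,696. Book value $198,480.
Year 2: ⌊$198,480 × 150%/9⌋ = $33,080. Book value $165,400.
Year 3: ⌊$165,400 × 150%/9⌋ = $27,566. Book value $137,834.
Year 4: ⌊$137,834 × 150%/9⌋ = $22,972. Book value $114,862.
Year 5: ⌊$114,862 × 150%/9⌋ = $19,143. Book value $95,719.
Year 6: ⌊$95,719 × 150%/9⌋ = $15,953. Book value $79,766.
Year 7: ⌊$79,766 × 150%/9⌋ = $13,294. Book value $66,472.
Year 8: ⌊$66,472 × 150%/9⌋ = $11,078. Book value $55,394.
Accumulated through year 8 = $238,176 − $55,394 = $182,782.

$182,782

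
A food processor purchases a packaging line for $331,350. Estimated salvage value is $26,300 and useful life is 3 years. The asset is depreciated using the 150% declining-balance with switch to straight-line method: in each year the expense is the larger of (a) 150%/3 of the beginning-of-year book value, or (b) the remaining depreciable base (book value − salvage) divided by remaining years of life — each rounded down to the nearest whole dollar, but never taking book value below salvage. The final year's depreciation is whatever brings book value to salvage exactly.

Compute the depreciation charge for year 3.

Depreciable base = $331,350 − $26,300 = $305,050.
Year 1: DB = ⌊$331,350 × 150%/3⌋ = $165,675; SL = ⌊$305,050/3⌋ = $101,683 → take DB $165,675. Book value $165,675.
Year 2: DB = ⌊$165,675 × 150%/3⌋ = $82,837; SL = ⌊$139,375/2⌋ = $69,687 → take DB $82,837. Book value $82,838.
Year 3 (final): $82,838 − $26,300 = $56,538. Book value $26,300.

$56,538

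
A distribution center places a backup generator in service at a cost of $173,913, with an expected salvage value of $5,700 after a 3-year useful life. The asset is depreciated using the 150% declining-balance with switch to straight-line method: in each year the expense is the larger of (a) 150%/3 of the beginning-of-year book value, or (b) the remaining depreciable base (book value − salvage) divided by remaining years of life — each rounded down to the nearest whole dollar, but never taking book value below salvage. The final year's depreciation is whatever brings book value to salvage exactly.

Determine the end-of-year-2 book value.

Depreciable base = $173,913 − $5,700 = $168,213.
Year 1: DB = ⌊$173,913 × 150%/3⌋ = $86,956; SL = ⌊$168,213/3⌋ = $56,071 → take DB $86,956. Book value $86,957.
Year 2: DB = ⌊$86,957 × 150%/3⌋ = $43,478; SL = ⌊$81,257/2⌋ = $40,628 → take DB $43,478. Book value $43,479.

$43,479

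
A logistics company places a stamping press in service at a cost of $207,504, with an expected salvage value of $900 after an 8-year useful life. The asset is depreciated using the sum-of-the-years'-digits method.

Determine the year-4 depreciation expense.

$28,695

Depreciable base = $207,504 − $900 = $206,604.
Sum of the years' digits = 8+7+6+5+4+3+2+1 = 36.
Year 1: $206,604 × 8/36 = $45,912. Book value $161,592.
Year 2: $206,604 × 7/36 = $40,173. Book value $121,419.
Year 3: $206,604 × 6/36 = $34,434. Book value $86,985.
Year 4: $206,604 × 5/36 = $28,695. Book value $58,290.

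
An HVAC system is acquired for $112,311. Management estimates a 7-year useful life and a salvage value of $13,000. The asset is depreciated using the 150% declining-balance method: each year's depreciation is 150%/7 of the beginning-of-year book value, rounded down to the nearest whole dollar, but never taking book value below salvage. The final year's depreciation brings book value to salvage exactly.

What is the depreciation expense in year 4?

Depreciable base = $112,311 − $13,000 = $99,311.
Year 1: ⌊$112,311 × 150%/7⌋ = $24,066. Book value $88,245.
Year 2: ⌊$88,245 × 150%/7⌋ = $18,909. Book value $69,336.
Year 3: ⌊$69,336 × 150%/7⌋ = $14,857. Book value $54,479.
Year 4: ⌊$54,479 × 150%/7⌋ = $11,674. Book value $42,805.

$11,674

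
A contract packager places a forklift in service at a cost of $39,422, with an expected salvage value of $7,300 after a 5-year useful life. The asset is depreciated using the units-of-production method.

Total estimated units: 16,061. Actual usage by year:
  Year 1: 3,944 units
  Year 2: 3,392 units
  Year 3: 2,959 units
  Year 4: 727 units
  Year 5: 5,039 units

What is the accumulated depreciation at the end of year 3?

$20,590

Depreciable base = $39,422 − $7,300 = $32,122.
Rate = $32,122 / 16,061 units = $2 per unit.
Year 1: 3,944 × $2 = $7,888. Book value $31,534.
Year 2: 3,392 × $2 = $6,784. Book value $24,750.
Year 3: 2,959 × $2 = $5,918. Book value $18,832.
Accumulated through year 3 = $39,422 − $18,832 = $20,590.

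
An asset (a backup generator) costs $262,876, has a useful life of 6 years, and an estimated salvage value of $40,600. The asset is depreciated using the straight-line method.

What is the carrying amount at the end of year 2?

Depreciable base = $262,876 − $40,600 = $222,276.
Annual expense = $222,276 / 6 = $37,046.
End of year 1: book value $225,830.
End of year 2: book value $188,784.

$188,784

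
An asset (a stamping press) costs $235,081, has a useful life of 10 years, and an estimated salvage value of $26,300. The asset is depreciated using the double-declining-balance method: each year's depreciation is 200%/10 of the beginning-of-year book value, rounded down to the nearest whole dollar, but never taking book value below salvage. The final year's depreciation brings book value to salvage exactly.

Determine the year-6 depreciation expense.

Depreciable base = $235,081 − $26,300 = $208,781.
Year 1: ⌊$235,081 × 200%/10⌋ = $47,016. Book value $188,065.
Year 2: ⌊$188,065 × 200%/10⌋ = $37,613. Book value $150,452.
Year 3: ⌊$150,452 × 200%/10⌋ = $30,090. Book value $120,362.
Year 4: ⌊$120,362 × 200%/10⌋ = $24,072. Book value $96,290.
Year 5: ⌊$96,290 × 200%/10⌋ = $19,258. Book value $77,032.
Year 6: ⌊$77,032 × 200%/10⌋ = $15,406. Book value $61,626.

$15,406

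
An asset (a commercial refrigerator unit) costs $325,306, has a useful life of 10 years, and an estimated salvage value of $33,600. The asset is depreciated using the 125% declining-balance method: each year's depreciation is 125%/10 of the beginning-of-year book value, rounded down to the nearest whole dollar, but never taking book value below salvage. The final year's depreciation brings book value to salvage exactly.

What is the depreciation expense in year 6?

Depreciable base = $325,306 − $33,600 = $291,706.
Year 1: ⌊$325,306 × 125%/10⌋ = $40,663. Book value $284,643.
Year 2: ⌊$284,643 × 125%/10⌋ = $35,580. Book value $249,063.
Year 3: ⌊$249,063 × 125%/10⌋ = $31,132. Book value $217,931.
Year 4: ⌊$217,931 × 125%/10⌋ = $27,241. Book value $190,690.
Year 5: ⌊$190,690 × 125%/10⌋ = $23,836. Book value $166,854.
Year 6: ⌊$166,854 × 125%/10⌋ = $20,856. Book value $145,998.

$20,856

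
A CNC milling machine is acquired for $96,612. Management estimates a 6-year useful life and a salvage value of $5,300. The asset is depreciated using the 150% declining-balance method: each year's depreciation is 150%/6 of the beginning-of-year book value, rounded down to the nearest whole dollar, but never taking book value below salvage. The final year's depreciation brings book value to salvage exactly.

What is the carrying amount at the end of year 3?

$40,759

Depreciable base = $96,612 − $5,300 = $91,312.
Year 1: ⌊$96,612 × 150%/6⌋ = $24,153. Book value $72,459.
Year 2: ⌊$72,459 × 150%/6⌋ = $18,114. Book value $54,345.
Year 3: ⌊$54,345 × 150%/6⌋ = $13,586. Book value $40,759.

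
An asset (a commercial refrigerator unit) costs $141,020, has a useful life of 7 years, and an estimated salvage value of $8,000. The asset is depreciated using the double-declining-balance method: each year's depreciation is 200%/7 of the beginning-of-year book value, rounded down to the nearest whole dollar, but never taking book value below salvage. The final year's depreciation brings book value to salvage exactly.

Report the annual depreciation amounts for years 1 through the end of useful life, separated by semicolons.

Depreciable base = $141,020 − $8,000 = $133,020.
Year 1: ⌊$141,020 × 200%/7⌋ = $40,291. Book value $100,729.
Year 2: ⌊$100,729 × 200%/7⌋ = $28,779. Book value $71,950.
Year 3: ⌊$71,950 × 200%/7⌋ = $20,557. Book value $51,393.
Year 4: ⌊$51,393 × 200%/7⌋ = $14,683. Book value $36,710.
Year 5: ⌊$36,710 × 200%/7⌋ = $10,488. Book value $26,222.
Year 6: ⌊$26,222 × 200%/7⌋ = $7,492. Book value $18,730.
Year 7 (final): $18,730 − $8,000 = $10,730. Book value $8,000.

$40,291; $28,779; $20,557; $14,683; $10,488; $7,492; $10,730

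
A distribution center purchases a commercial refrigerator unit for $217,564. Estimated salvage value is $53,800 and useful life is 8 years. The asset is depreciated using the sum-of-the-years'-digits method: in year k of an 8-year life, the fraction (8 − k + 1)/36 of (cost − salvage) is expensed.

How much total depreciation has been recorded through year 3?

Depreciable base = $217,564 − $53,800 = $163,764.
Sum of the years' digits = 8+7+6+5+4+3+2+1 = 36.
Year 1: $163,764 × 8/36 = $36,392. Book value $181,172.
Year 2: $163,764 × 7/36 = $31,843. Book value $149,329.
Year 3: $163,764 × 6/36 = $27,294. Book value $122,035.
Accumulated through year 3 = $217,564 − $122,035 = $95,529.

$95,529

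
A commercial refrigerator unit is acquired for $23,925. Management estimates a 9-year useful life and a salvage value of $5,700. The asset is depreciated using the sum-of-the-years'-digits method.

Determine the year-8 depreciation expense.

$810

Depreciable base = $23,925 − $5,700 = $18,225.
Sum of the years' digits = 9+8+7+6+5+4+3+2+1 = 45.
Year 1: $18,225 × 9/45 = $3,645. Book value $20,280.
Year 2: $18,225 × 8/45 = $3,240. Book value $17,040.
Year 3: $18,225 × 7/45 = $2,835. Book value $14,205.
Year 4: $18,225 × 6/45 = $2,430. Book value $11,775.
Year 5: $18,225 × 5/45 = $2,025. Book value $9,750.
Year 6: $18,225 × 4/45 = $1,620. Book value $8,130.
Year 7: $18,225 × 3/45 = $1,215. Book value $6,915.
Year 8: $18,225 × 2/45 = $810. Book value $6,105.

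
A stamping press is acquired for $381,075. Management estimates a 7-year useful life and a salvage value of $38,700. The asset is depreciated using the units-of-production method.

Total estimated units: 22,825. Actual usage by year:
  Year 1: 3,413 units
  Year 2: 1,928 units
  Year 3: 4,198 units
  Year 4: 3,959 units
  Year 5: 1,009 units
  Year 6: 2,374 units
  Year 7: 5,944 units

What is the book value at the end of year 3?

Depreciable base = $381,075 − $38,700 = $342,375.
Rate = $342,375 / 22,825 units = $15 per unit.
Year 1: 3,413 × $15 = $51,195. Book value $329,880.
Year 2: 1,928 × $15 = $28,920. Book value $300,960.
Year 3: 4,198 × $15 = $62,970. Book value $237,990.

$237,990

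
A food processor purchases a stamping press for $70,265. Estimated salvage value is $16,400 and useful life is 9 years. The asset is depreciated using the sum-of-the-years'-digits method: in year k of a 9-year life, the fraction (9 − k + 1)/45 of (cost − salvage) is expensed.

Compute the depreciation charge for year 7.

Depreciable base = $70,265 − $16,400 = $53,865.
Sum of the years' digits = 9+8+7+6+5+4+3+2+1 = 45.
Year 1: $53,865 × 9/45 = $10,773. Book value $59,492.
Year 2: $53,865 × 8/45 = $9,576. Book value $49,916.
Year 3: $53,865 × 7/45 = $8,379. Book value $41,537.
Year 4: $53,865 × 6/45 = $7,182. Book value $34,355.
Year 5: $53,865 × 5/45 = $5,985. Book value $28,370.
Year 6: $53,865 × 4/45 = $4,788. Book value $23,582.
Year 7: $53,865 × 3/45 = $3,591. Book value $19,991.

$3,591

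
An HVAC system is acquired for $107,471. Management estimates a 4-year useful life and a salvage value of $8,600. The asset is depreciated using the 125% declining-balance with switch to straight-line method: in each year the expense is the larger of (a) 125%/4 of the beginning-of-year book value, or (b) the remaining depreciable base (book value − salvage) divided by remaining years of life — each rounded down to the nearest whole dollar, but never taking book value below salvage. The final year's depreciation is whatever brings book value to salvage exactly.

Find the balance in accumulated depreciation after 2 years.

$56,673

Depreciable base = $107,471 − $8,600 = $98,871.
Year 1: DB = ⌊$107,471 × 125%/4⌋ = $33,584; SL = ⌊$98,871/4⌋ = $24,717 → take DB $33,584. Book value $73,887.
Year 2: DB = ⌊$73,887 × 125%/4⌋ = $23,089; SL = ⌊$65,287/3⌋ = $21,762 → take DB $23,089. Book value $50,798.
Accumulated through year 2 = $107,471 − $50,798 = $56,673.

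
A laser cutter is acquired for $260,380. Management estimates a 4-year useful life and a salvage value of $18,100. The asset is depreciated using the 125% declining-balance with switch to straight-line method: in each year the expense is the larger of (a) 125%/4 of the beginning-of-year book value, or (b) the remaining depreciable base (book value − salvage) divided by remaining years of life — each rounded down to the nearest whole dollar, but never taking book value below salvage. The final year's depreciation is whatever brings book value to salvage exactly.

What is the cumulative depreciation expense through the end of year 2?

$137,309

Depreciable base = $260,380 − $18,100 = $242,280.
Year 1: DB = ⌊$260,380 × 125%/4⌋ = $81,368; SL = ⌊$242,280/4⌋ = $60,570 → take DB $81,368. Book value $179,012.
Year 2: DB = ⌊$179,012 × 125%/4⌋ = $55,941; SL = ⌊$160,912/3⌋ = $53,637 → take DB $55,941. Book value $123,071.
Accumulated through year 2 = $260,380 − $123,071 = $137,309.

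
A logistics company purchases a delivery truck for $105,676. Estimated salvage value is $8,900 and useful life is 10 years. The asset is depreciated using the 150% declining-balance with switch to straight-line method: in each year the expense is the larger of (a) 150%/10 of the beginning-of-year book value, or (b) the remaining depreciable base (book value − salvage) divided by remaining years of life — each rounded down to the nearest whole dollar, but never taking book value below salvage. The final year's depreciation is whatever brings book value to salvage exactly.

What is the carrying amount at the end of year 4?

$55,165

Depreciable base = $105,676 − $8,900 = $96,776.
Year 1: DB = ⌊$105,676 × 150%/10⌋ = $15,851; SL = ⌊$96,776/10⌋ = $9,677 → take DB $15,851. Book value $89,825.
Year 2: DB = ⌊$89,825 × 150%/10⌋ = $13,473; SL = ⌊$80,925/9⌋ = $8,991 → take DB $13,473. Book value $76,352.
Year 3: DB = ⌊$76,352 × 150%/10⌋ = $11,452; SL = ⌊$67,452/8⌋ = $8,431 → take DB $11,452. Book value $64,900.
Year 4: DB = ⌊$64,900 × 150%/10⌋ = $9,735; SL = ⌊$56,000/7⌋ = $8,000 → take DB $9,735. Book value $55,165.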